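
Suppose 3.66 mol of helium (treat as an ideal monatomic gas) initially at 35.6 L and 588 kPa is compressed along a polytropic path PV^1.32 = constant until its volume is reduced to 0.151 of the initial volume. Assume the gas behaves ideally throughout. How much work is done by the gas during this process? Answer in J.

-54400 J

T₁ = P₁V₁/(nR) = 588×35.6/(3.66×8.314) = 688 K.
Polytropic n=1.32: T₂ = T₁(V₁/V₂)^(n−1) = 688×(6.62)^0.32 = 1260 K; P₂ = P₁(V₁/V₂)^n = 7130 kPa.
W = (P₁V₁−P₂V₂)/(n−1) = (588×35.6−7130×5.38)/0.32 = -54400 J.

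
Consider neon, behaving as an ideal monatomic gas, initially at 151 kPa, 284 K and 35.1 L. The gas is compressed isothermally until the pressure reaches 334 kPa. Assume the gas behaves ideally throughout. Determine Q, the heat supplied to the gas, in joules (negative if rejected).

-4210 J

n = P₁V₁/(RT₁) = 151×35.1/(8.314×284) = 2.24 mol.
Isothermal: T stays 284 K; PV = const ⇒ V₂ = 15.9 L, P₂ = 334 kPa.
ΔU = 0 (ideal gas, T constant).
W = nRT ln(V₂/V₁) = 2.24×8.314×284×ln(0.452) = -4210 J.
Q = ΔU + W = -4210 J.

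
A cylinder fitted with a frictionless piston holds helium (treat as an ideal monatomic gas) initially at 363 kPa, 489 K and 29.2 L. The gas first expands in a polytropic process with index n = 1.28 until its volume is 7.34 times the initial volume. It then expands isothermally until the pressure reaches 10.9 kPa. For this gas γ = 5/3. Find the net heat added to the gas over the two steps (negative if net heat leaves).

n = P₁V₁/(RT₁) = 363×29.2/(8.314×489) = 2.61 mol.
Step 1 — Polytropic n=1.28: T₂ = T₁(V₁/V₂)^(n−1) = 489×(0.136)^0.28 = 280 K; P₂ = P₁(V₁/V₂)^n = 28.3 kPa.
W = (P₁V₁−P₂V₂)/(n−1) = (363×29.2−28.3×214)/0.28 = 16200 J.
ΔU = nCvΔT = 2.61×12.5×(280−489) = -6800 J.
Q = ΔU + W = 9390 J.
State after step 1: P = 28.3 kPa, V = 214 L, T = 280 K.
Step 2 — Isothermal: T stays 280 K; PV = const ⇒ V₂ = 557 L, P₂ = 10.9 kPa.
ΔU = 0 (ideal gas, T constant).
W = nRT ln(V₂/V₁) = 2.61×8.314×280×ln(2.60) = 5790 J.
Q = ΔU + W = 5790 J.
Net over both steps: W = 22000 J, Q = 15200 J, ΔU = -6800 J.

15200 J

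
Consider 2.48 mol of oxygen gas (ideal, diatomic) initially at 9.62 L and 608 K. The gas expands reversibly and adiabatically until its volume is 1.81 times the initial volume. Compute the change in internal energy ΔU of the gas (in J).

P₁ = nRT₁/V₁ = 2.48×8.314×608/9.62 = 1300 kPa.
Adiabatic: TV^(γ−1) = const ⇒ T₂ = 608×(0.552)^0.400 = 480 K; PV^γ = const ⇒ P₂ = 568 kPa.
For an ideal gas ΔU = nCvΔT with Cv = (5/2)R = 20.8 J/(mol·K).
ΔU = 2.48×20.8×(480−608) = -6620 J.

-6620 J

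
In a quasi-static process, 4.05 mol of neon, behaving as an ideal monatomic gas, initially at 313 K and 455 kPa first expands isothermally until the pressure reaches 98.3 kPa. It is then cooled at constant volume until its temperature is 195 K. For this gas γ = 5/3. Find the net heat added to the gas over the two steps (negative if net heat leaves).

10200 J

V₁ = nRT₁/P₁ = 4.05×8.314×313/455 = 23.2 L.
Step 1 — Isothermal: T stays 313 K; PV = const ⇒ V₂ = 107 L, P₂ = 98.3 kPa.
ΔU = 0 (ideal gas, T constant).
W = nRT ln(V₂/V₁) = 4.05×8.314×313×ln(4.63) = 16100 J.
Q = ΔU + W = 16100 J.
State after step 1: P = 98.3 kPa, V = 107 L, T = 313 K.
Step 2 — Isochoric: V stays 107 L; P/T = const ⇒ T₂ = 195 K, P₂ = 61.2 kPa.
W = 0 (no volume change).
ΔU = nCvΔT = 4.05×12.5×(195−313) = -5960 J.
Q = ΔU = -5960 J.
Net over both steps: W = 16100 J, Q = 10200 J, ΔU = -5960 J.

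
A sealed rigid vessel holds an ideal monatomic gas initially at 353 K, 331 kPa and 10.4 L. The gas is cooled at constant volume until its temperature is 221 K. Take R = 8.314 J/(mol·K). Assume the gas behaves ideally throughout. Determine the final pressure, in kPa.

Isochoric: V stays 10.4 L; P/T = const ⇒ T₂ = 221 K, P₂ = 207 kPa.

207 kPa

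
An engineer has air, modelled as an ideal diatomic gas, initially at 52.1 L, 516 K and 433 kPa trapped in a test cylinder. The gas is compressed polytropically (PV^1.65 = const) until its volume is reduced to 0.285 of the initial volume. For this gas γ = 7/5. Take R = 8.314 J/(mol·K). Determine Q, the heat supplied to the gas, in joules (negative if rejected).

n = P₁V₁/(RT₁) = 433×52.1/(8.314×516) = 5.26 mol.
Polytropic n=1.65: T₂ = T₁(V₁/V₂)^(n−1) = 516×(3.51)^0.65 = 1170 K; P₂ = P₁(V₁/V₂)^n = 3440 kPa.
W = (P₁V₁−P₂V₂)/(n−1) = (433×52.1−3440×14.8)/0.65 = -43800 J.
ΔU = nCvΔT = 5.26×20.8×(1170−516) = 71100 J.
Q = ΔU + W = 27400 J.

27400 J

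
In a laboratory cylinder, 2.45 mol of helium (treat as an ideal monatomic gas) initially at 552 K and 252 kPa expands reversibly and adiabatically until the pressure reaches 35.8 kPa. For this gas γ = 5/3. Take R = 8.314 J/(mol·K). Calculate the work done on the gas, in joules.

-9140 J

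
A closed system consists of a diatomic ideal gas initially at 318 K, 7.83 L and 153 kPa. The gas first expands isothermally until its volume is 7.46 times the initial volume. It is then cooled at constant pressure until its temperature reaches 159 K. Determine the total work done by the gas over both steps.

1810 J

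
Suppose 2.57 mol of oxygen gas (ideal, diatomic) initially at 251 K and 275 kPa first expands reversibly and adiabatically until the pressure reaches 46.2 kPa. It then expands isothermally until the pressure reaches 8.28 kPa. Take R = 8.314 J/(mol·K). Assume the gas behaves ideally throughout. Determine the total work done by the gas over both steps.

10900 J

V₁ = nRT₁/P₁ = 2.57×8.314×251/275 = 19.5 L.
Step 1 — Adiabatic: T₂/T₁ = (P₂/P₁)^((γ−1)/γ) ⇒ T₂ = 251×(0.168)^0.286 = 151 K; V₂ = 69.7 L.
ΔU = nCvΔT = 2.57×20.8×(151−251) = -5350 J.
Q = 0 for an adiabatic process, so W = −ΔU = 5350 J.
State after step 1: P = 46.2 kPa, V = 69.7 L, T = 151 K.
Step 2 — Isothermal: T stays 151 K; PV = const ⇒ V₂ = 389 L, P₂ = 8.28 kPa.
ΔU = 0 (ideal gas, T constant).
W = nRT ln(V₂/V₁) = 2.57×8.314×151×ln(5.58) = 5540 J.
Q = ΔU + W = 5540 J.
Net over both steps: W = 10900 J, Q = 5540 J, ΔU = -5350 J.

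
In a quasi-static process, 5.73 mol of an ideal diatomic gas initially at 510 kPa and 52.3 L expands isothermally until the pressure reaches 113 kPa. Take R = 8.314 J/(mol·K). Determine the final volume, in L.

T₁ = P₁V₁/(nR) = 510×52.3/(5.73×8.314) = 560 K.
Isothermal: T stays 560 K; PV = const ⇒ V₂ = 236 L, P₂ = 113 kPa.

236 L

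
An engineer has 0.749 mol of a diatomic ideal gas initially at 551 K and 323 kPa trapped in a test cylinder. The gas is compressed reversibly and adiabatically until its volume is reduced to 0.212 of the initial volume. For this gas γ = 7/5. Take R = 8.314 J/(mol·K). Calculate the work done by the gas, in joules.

V₁ = nRT₁/P₁ = 0.749×8.314×551/323 = 10.6 L.
Adiabatic: TV^(γ−1) = const ⇒ T₂ = 551×(4.72)^0.400 = 1020 K; PV^γ = const ⇒ P₂ = 2830 kPa.
ΔU = nCvΔT = 0.749×20.8×(1020−551) = 7380 J.
Q = 0 for an adiabatic process, so W = −ΔU = -7380 J.

-7380 J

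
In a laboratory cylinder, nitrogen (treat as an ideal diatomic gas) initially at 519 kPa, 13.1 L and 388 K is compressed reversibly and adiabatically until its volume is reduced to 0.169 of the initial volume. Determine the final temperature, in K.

Adiabatic: TV^(γ−1) = const ⇒ T₂ = 388×(5.92)^0.400 = 790 K; PV^γ = const ⇒ P₂ = 6250 kPa.

790 K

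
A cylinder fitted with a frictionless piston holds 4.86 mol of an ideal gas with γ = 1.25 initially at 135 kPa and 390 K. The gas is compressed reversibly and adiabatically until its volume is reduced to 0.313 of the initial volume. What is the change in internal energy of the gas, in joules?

21200 J

V₁ = nRT₁/P₁ = 4.86×8.314×390/135 = 117 L.
Adiabatic: TV^(γ−1) = const ⇒ T₂ = 390×(3.19)^0.250 = 521 K; PV^γ = const ⇒ P₂ = 577 kPa.
For an ideal gas ΔU = nCvΔT with Cv = R/(γ−1) = 33.3 J/(mol·K).
ΔU = 4.86×33.3×(521−390) = 21200 J.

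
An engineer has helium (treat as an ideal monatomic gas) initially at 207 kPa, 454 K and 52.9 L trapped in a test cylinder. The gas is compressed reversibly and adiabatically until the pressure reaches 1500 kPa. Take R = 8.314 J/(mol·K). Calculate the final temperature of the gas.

1000 K

Adiabatic: T₂/T₁ = (P₂/P₁)^((γ−1)/γ) ⇒ T₂ = 454×(7.25)^0.400 = 1000 K; V₂ = 16.1 L.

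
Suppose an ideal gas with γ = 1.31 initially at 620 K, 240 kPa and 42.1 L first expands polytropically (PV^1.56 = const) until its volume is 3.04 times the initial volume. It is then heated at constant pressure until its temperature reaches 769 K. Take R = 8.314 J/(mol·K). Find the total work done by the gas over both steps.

n = P₁V₁/(RT₁) = 240×42.1/(8.314×620) = 1.96 mol.
Step 1 — Polytropic n=1.56: T₂ = T₁(V₁/V₂)^(n−1) = 620×(0.329)^0.56 = 333 K; P₂ = P₁(V₁/V₂)^n = 42.4 kPa.
W = (P₁V₁−P₂V₂)/(n−1) = (240×42.1−42.4×128)/0.56 = 8360 J.
ΔU = nCvΔT = 1.96×26.8×(333−620) = -15100 J.
Q = ΔU + W = -6740 J.
State after step 1: P = 42.4 kPa, V = 128 L, T = 333 K.
Step 2 — Isobaric: P stays 42.4 kPa; V/T = const ⇒ T₂ = 769 K, V₂ = 296 L.
W = PΔV = 42.4×(296−128) kPa·L = 7110 J.
ΔU = nCvΔT = 1.96×26.8×(769−333) = 22900 J.
Q = ΔU + W = nCpΔT = 30100 J.
Net over both steps: W = 15500 J, Q = 23300 J, ΔU = 7830 J.

15500 J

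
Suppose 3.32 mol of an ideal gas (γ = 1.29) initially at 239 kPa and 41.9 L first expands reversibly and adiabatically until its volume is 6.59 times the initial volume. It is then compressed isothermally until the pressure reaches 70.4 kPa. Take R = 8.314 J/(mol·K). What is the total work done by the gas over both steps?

T₁ = P₁V₁/(nR) = 239×41.9/(3.32×8.314) = 363 K.
Step 1 — Adiabatic: TV^(γ−1) = const ⇒ T₂ = 363×(0.152)^0.290 = 210 K; PV^γ = const ⇒ P₂ = 21.0 kPa.
ΔU = nCvΔT = 3.32×28.7×(210−363) = -14500 J.
Q = 0 for an adiabatic process, so W = −ΔU = 14500 J.
State after step 1: P = 21.0 kPa, V = 276 L, T = 210 K.
Step 2 — Isothermal: T stays 210 K; PV = const ⇒ V₂ = 82.3 L, P₂ = 70.4 kPa.
ΔU = 0 (ideal gas, T constant).
W = nRT ln(V₂/V₁) = 3.32×8.314×210×ln(0.298) = -7010 J.
Q = ΔU + W = -7010 J.
Net over both steps: W = 7530 J, Q = -7010 J, ΔU = -14500 J.

7530 J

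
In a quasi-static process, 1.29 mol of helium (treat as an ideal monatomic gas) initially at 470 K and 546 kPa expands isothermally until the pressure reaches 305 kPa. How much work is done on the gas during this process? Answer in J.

-2940 J

V₁ = nRT₁/P₁ = 1.29×8.314×470/546 = 9.23 L.
Isothermal: T stays 470 K; PV = const ⇒ V₂ = 16.5 L, P₂ = 305 kPa.
W = nRT ln(V₂/V₁) = 1.29×8.314×470×ln(1.79) = 2940 J.
Work done on the gas = −W_by = -2940 J.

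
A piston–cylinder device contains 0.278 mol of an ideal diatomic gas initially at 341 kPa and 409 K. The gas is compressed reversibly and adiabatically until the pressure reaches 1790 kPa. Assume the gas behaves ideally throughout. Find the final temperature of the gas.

657 K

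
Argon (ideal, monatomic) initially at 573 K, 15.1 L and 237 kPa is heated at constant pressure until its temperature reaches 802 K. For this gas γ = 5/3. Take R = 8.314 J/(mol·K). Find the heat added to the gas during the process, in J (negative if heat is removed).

n = P₁V₁/(RT₁) = 237×15.1/(8.314×573) = 0.751 mol.
Isobaric: P stays 237 kPa; V/T = const ⇒ T₂ = 802 K, V₂ = 21.1 L.
W = PΔV = 237×(21.1−15.1) kPa·L = 1430 J.
ΔU = nCvΔT = 0.751×12.5×(802−573) = 2150 J.
Q = ΔU + W = nCpΔT = 3580 J.

3580 J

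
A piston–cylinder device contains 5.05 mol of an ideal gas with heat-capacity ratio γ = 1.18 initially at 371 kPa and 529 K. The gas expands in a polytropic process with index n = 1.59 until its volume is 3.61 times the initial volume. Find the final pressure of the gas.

V₁ = nRT₁/P₁ = 5.05×8.314×529/371 = 59.9 L.
Polytropic n=1.59: T₂ = T₁(V₁/V₂)^(n−1) = 529×(0.277)^0.59 = 248 K; P₂ = P₁(V₁/V₂)^n = 48.2 kPa.

48.2 kPa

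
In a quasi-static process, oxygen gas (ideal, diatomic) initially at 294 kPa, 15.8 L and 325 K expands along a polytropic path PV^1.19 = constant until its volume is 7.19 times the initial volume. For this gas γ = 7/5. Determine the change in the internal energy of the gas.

n = P₁V₁/(RT₁) = 294×15.8/(8.314×325) = 1.72 mol.
Polytropic n=1.19: T₂ = T₁(V₁/V₂)^(n−1) = 325×(0.139)^0.19 = 223 K; P₂ = P₁(V₁/V₂)^n = 28.1 kPa.
For an ideal gas ΔU = nCvΔT with Cv = (5/2)R = 20.8 J/(mol·K).
ΔU = 1.72×20.8×(223−325) = -3630 J.

-3630 J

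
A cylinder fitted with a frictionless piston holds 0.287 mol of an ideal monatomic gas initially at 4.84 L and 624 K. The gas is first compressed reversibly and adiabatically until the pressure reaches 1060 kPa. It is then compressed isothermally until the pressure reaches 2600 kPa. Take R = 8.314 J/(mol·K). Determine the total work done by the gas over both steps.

-3620 J

P₁ = nRT₁/V₁ = 0.287×8.314×624/4.84 = 308 kPa.
Step 1 — Adiabatic: T₂/T₁ = (P₂/P₁)^((γ−1)/γ) ⇒ T₂ = 624×(3.45)^0.400 = 1020 K; V₂ = 2.30 L.
ΔU = nCvΔT = 0.287×12.5×(1020−624) = 1430 J.
Q = 0 for an adiabatic process, so W = −ΔU = -1430 J.
State after step 1: P = 1060 kPa, V = 2.30 L, T = 1020 K.
Step 2 — Isothermal: T stays 1020 K; PV = const ⇒ V₂ = 0.939 L, P₂ = 2600 kPa.
ΔU = 0 (ideal gas, T constant).
W = nRT ln(V₂/V₁) = 0.287×8.314×1020×ln(0.408) = -2190 J.
Q = ΔU + W = -2190 J.
Net over both steps: W = -3620 J, Q = -2190 J, ΔU = 1430 J.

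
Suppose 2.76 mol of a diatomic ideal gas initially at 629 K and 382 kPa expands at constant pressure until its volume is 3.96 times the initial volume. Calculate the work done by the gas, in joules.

42700 J

V₁ = nRT₁/P₁ = 2.76×8.314×629/382 = 37.8 L.
Isobaric: P stays 382 kPa; V/T = const ⇒ T₂ = 2490 K, V₂ = 150 L.
W = PΔV = 382×(150−37.8) kPa·L = 42700 J.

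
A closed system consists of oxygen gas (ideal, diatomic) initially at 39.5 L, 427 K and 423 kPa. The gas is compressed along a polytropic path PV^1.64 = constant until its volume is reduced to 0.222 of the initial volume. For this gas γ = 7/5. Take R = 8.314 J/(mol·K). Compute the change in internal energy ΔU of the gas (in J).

n = P₁V₁/(RT₁) = 423×39.5/(8.314×427) = 4.71 mol.
Polytropic n=1.64: T₂ = T₁(V₁/V₂)^(n−1) = 427×(4.50)^0.64 = 1120 K; P₂ = P₁(V₁/V₂)^n = 4990 kPa.
For an ideal gas ΔU = nCvΔT with Cv = (5/2)R = 20.8 J/(mol·K).
ΔU = 4.71×20.8×(1120−427) = 67700 J.

67700 J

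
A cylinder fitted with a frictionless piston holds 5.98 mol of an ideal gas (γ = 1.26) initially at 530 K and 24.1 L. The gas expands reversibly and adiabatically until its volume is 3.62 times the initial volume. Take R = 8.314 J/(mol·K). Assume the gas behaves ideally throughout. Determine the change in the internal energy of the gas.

P₁ = nRT₁/V₁ = 5.98×8.314×530/24.1 = 1090 kPa.
Adiabatic: TV^(γ−1) = const ⇒ T₂ = 530×(0.276)^0.260 = 379 K; PV^γ = const ⇒ P₂ = 216 kPa.
For an ideal gas ΔU = nCvΔT with Cv = R/(γ−1) = 32.0 J/(mol·K).
ΔU = 5.98×32.0×(379−530) = -28800 J.

-28800 J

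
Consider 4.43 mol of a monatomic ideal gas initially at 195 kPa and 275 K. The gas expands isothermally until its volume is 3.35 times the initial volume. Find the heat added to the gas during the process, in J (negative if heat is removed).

12200 J

V₁ = nRT₁/P₁ = 4.43×8.314×275/195 = 51.9 L.
Isothermal: T stays 275 K; PV = const ⇒ V₂ = 174 L, P₂ = 58.2 kPa.
ΔU = 0 (ideal gas, T constant).
W = nRT ln(V₂/V₁) = 4.43×8.314×275×ln(3.35) = 12200 J.
Q = ΔU + W = 12200 J.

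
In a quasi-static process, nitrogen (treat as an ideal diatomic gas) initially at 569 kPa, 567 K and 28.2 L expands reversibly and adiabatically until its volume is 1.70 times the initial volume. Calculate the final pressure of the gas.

Adiabatic: TV^(γ−1) = const ⇒ T₂ = 567×(0.588)^0.400 = 459 K; PV^γ = const ⇒ P₂ = 271 kPa.

271 kPa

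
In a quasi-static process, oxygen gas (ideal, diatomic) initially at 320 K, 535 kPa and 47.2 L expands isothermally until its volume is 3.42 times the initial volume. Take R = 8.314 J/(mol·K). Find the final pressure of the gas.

156 kPa

Isothermal: T stays 320 K; PV = const ⇒ V₂ = 161 L, P₂ = 156 kPa.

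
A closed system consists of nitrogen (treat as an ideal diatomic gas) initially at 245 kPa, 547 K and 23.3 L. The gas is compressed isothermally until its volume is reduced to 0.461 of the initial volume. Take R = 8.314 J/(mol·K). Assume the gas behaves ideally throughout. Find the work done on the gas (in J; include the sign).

4420 J

n = P₁V₁/(RT₁) = 245×23.3/(8.314×547) = 1.26 mol.
Isothermal: T stays 547 K; PV = const ⇒ V₂ = 10.7 L, P₂ = 531 kPa.
W = nRT ln(V₂/V₁) = 1.26×8.314×547×ln(0.461) = -4420 J.
Work done on the gas = −W_by = 4420 J.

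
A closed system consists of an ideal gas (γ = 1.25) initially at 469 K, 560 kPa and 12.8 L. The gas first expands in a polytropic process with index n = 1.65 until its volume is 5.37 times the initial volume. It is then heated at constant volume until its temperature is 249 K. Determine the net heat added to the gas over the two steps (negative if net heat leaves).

n = P₁V₁/(RT₁) = 560×12.8/(8.314×469) = 1.84 mol.
Step 1 — Polytropic n=1.65: T₂ = T₁(V₁/V₂)^(n−1) = 469×(0.186)^0.65 = 157 K; P₂ = P₁(V₁/V₂)^n = 35.0 kPa.
W = (P₁V₁−P₂V₂)/(n−1) = (560×12.8−35.0×68.7)/0.65 = 7330 J.
ΔU = nCvΔT = 1.84×33.3×(157−469) = -19100 J.
Q = ΔU + W = -11700 J.
State after step 1: P = 35.0 kPa, V = 68.7 L, T = 157 K.
Step 2 — Isochoric: V stays 68.7 L; P/T = const ⇒ T₂ = 249 K, P₂ = 55.4 kPa.
W = 0 (no volume change).
ΔU = nCvΔT = 1.84×33.3×(249−157) = 5610 J.
Q = ΔU = 5610 J.
Net over both steps: W = 7330 J, Q = -6120 J, ΔU = -13400 J.

-6120 J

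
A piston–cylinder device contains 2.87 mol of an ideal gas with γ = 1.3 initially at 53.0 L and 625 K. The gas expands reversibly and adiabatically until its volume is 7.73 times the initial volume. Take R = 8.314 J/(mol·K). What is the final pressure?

P₁ = nRT₁/V₁ = 2.87×8.314×625/53.0 = 281 kPa.
Adiabatic: TV^(γ−1) = const ⇒ T₂ = 625×(0.129)^0.300 = 338 K; PV^γ = const ⇒ P₂ = 19.7 kPa.

19.7 kPa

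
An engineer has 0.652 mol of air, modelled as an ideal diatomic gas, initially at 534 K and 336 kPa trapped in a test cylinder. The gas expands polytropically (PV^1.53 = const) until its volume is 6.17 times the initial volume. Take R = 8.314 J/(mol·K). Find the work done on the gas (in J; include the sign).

V₁ = nRT₁/P₁ = 0.652×8.314×534/336 = 8.62 L.
Polytropic n=1.53: T₂ = T₁(V₁/V₂)^(n−1) = 534×(0.162)^0.53 = 204 K; P₂ = P₁(V₁/V₂)^n = 20.8 kPa.
W = (P₁V₁−P₂V₂)/(n−1) = (336×8.62−20.8×53.2)/0.53 = 3380 J.
Work done on the gas = −W_by = -3380 J.

-3380 J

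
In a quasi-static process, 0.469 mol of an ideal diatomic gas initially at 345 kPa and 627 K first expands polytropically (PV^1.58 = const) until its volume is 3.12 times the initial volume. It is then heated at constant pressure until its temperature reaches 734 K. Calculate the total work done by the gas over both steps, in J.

3630 J

V₁ = nRT₁/P₁ = 0.469×8.314×627/345 = 7.09 L.
Step 1 — Polytropic n=1.58: T₂ = T₁(V₁/V₂)^(n−1) = 627×(0.321)^0.58 = 324 K; P₂ = P₁(V₁/V₂)^n = 57.2 kPa.
W = (P₁V₁−P₂V₂)/(n−1) = (345×7.09−57.2×22.1)/0.58 = 2040 J.
ΔU = nCvΔT = 0.469×20.8×(324−627) = -2950 J.
Q = ΔU + W = -916 J.
State after step 1: P = 57.2 kPa, V = 22.1 L, T = 324 K.
Step 2 — Isobaric: P stays 57.2 kPa; V/T = const ⇒ T₂ = 734 K, V₂ = 50.1 L.
W = PΔV = 57.2×(50.1−22.1) kPa·L = 1600 J.
ΔU = nCvΔT = 0.469×20.8×(734−324) = 4000 J.
Q = ΔU + W = nCpΔT = 5590 J.
Net over both steps: W = 3630 J, Q = 4680 J, ΔU = 1040 J.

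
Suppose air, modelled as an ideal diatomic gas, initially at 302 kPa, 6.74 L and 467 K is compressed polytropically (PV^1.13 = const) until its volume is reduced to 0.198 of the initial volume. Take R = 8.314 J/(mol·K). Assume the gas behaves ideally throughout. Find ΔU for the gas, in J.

n = P₁V₁/(RT₁) = 302×6.74/(8.314×467) = 0.524 mol.
Polytropic n=1.13: T₂ = T₁(V₁/V₂)^(n−1) = 467×(5.05)^0.13 = 576 K; P₂ = P₁(V₁/V₂)^n = 1880 kPa.
For an ideal gas ΔU = nCvΔT with Cv = (5/2)R = 20.8 J/(mol·K).
ΔU = 0.524×20.8×(576−467) = 1190 J.

1190 J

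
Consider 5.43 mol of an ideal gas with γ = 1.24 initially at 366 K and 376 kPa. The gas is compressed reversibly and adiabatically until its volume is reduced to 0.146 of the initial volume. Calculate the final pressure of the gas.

V₁ = nRT₁/P₁ = 5.43×8.314×366/376 = 43.9 L.
Adiabatic: TV^(γ−1) = const ⇒ T₂ = 366×(6.85)^0.240 = 581 K; PV^γ = const ⇒ P₂ = 4090 kPa.

4090 kPa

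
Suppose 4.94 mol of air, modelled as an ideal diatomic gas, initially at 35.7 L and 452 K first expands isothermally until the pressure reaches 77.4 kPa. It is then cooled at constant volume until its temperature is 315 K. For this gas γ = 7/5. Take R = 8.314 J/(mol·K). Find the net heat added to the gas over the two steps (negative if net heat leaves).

21300 J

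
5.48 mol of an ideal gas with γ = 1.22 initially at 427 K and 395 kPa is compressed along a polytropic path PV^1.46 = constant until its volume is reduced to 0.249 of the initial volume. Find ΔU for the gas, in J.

79200 J

V₁ = nRT₁/P₁ = 5.48×8.314×427/395 = 49.3 L.
Polytropic n=1.46: T₂ = T₁(V₁/V₂)^(n−1) = 427×(4.02)^0.46 = 809 K; P₂ = P₁(V₁/V₂)^n = 3010 kPa.
For an ideal gas ΔU = nCvΔT with Cv = R/(γ−1) = 37.8 J/(mol·K).
ΔU = 5.48×37.8×(809−427) = 79200 J.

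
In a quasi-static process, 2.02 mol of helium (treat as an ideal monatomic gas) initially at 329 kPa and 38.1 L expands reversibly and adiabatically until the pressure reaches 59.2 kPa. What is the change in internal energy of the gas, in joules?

T₁ = P₁V₁/(nR) = 329×38.1/(2.02×8.314) = 746 K.
Adiabatic: T₂/T₁ = (P₂/P₁)^((γ−1)/γ) ⇒ T₂ = 746×(0.180)^0.400 = 376 K; V₂ = 107 L.
For an ideal gas ΔU = nCvΔT with Cv = (3/2)R = 12.5 J/(mol·K).
ΔU = 2.02×12.5×(376−746) = -9330 J.

-9330 J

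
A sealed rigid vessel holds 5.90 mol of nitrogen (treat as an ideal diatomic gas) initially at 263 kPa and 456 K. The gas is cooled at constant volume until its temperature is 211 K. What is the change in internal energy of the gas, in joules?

-30000 J

V₁ = nRT₁/P₁ = 5.90×8.314×456/263 = 85.0 L.
Isochoric: V stays 85.0 L; P/T = const ⇒ T₂ = 211 K, P₂ = 122 kPa.
For an ideal gas ΔU = nCvΔT with Cv = (5/2)R = 20.8 J/(mol·K).
ΔU = 5.90×20.8×(211−456) = -30000 J.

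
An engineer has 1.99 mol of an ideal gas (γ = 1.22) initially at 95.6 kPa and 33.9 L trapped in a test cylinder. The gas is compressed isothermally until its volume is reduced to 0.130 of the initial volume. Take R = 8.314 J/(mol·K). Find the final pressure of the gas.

735 kPa

T₁ = P₁V₁/(nR) = 95.6×33.9/(1.99×8.314) = 196 K.
Isothermal: T stays 196 K; PV = const ⇒ V₂ = 4.41 L, P₂ = 735 kPa.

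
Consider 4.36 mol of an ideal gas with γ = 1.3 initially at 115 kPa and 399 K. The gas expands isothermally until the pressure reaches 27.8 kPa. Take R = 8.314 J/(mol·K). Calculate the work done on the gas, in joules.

V₁ = nRT₁/P₁ = 4.36×8.314×399/115 = 126 L.
Isothermal: T stays 399 K; PV = const ⇒ V₂ = 520 L, P₂ = 27.8 kPa.
W = nRT ln(V₂/V₁) = 4.36×8.314×399×ln(4.14) = 20500 J.
Work done on the gas = −W_by = -20500 J.

-20500 J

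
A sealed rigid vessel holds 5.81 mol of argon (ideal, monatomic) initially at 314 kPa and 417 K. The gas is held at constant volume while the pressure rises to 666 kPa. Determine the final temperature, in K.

884 K

V₁ = nRT₁/P₁ = 5.81×8.314×417/314 = 64.1 L.
Isochoric: V stays 64.1 L; P/T = const ⇒ T₂ = 884 K, P₂ = 666 kPa.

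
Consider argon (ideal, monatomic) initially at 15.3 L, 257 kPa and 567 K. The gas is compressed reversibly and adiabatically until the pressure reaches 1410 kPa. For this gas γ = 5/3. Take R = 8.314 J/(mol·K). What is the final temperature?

Adiabatic: T₂/T₁ = (P₂/P₁)^((γ−1)/γ) ⇒ T₂ = 567×(5.49)^0.400 = 1120 K; V₂ = 5.51 L.

1120 K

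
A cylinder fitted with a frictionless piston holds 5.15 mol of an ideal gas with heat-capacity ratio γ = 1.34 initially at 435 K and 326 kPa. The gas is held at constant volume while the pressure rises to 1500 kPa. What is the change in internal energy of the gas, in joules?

V₁ = nRT₁/P₁ = 5.15×8.314×435/326 = 57.1 L.
Isochoric: V stays 57.1 L; P/T = const ⇒ T₂ = 2000 K, P₂ = 1500 kPa.
For an ideal gas ΔU = nCvΔT with Cv = R/(γ−1) = 24.5 J/(mol·K).
ΔU = 5.15×24.5×(2000−435) = 197000 J.

197000 J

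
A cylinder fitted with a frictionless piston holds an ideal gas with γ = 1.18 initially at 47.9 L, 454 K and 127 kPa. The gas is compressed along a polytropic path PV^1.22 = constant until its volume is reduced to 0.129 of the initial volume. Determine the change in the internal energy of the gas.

19200 J

n = P₁V₁/(RT₁) = 127×47.9/(8.314×454) = 1.61 mol.
Polytropic n=1.22: T₂ = T₁(V₁/V₂)^(n−1) = 454×(7.75)^0.22 = 712 K; P₂ = P₁(V₁/V₂)^n = 1540 kPa.
For an ideal gas ΔU = nCvΔT with Cv = R/(γ−1) = 46.2 J/(mol·K).
ΔU = 1.61×46.2×(712−454) = 19200 J.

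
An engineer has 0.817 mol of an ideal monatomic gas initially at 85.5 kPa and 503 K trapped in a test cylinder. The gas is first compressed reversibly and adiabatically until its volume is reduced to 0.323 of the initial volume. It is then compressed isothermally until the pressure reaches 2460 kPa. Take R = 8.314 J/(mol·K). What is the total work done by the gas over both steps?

-16500 J

V₁ = nRT₁/P₁ = 0.817×8.314×503/85.5 = 40.0 L.
Step 1 — Adiabatic: TV^(γ−1) = const ⇒ T₂ = 503×(3.10)^0.667 = 1070 K; PV^γ = const ⇒ P₂ = 562 kPa.
ΔU = nCvΔT = 0.817×12.5×(1070−503) = 5760 J.
Q = 0 for an adiabatic process, so W = −ΔU = -5760 J.
State after step 1: P = 562 kPa, V = 12.9 L, T = 1070 K.
Step 2 — Isothermal: T stays 1070 K; PV = const ⇒ V₂ = 2.95 L, P₂ = 2460 kPa.
ΔU = 0 (ideal gas, T constant).
W = nRT ln(V₂/V₁) = 0.817×8.314×1070×ln(0.229) = -10700 J.
Q = ΔU + W = -10700 J.
Net over both steps: W = -16500 J, Q = -10700 J, ΔU = 5760 J.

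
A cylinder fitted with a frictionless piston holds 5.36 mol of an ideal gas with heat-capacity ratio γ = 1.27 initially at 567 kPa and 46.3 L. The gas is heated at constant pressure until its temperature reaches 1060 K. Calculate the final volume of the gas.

T₁ = P₁V₁/(nR) = 567×46.3/(5.36×8.314) = 589 K.
Isobaric: P stays 567 kPa; V/T = const ⇒ T₂ = 1060 K, V₂ = 83.3 L.

83.3 L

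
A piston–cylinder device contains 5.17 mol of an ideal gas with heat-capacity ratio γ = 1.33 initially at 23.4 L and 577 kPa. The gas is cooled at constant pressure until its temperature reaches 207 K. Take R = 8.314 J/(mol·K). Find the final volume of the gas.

15.4 L

T₁ = P₁V₁/(nR) = 577×23.4/(5.17×8.314) = 314 K.
Isobaric: P stays 577 kPa; V/T = const ⇒ T₂ = 207 K, V₂ = 15.4 L.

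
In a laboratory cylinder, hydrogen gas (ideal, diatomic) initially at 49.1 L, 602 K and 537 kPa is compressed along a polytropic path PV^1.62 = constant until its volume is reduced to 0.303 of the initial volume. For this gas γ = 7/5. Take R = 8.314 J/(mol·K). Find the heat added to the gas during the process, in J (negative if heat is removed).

n = P₁V₁/(RT₁) = 537×49.1/(8.314×602) = 5.27 mol.
Polytropic n=1.62: T₂ = T₁(V₁/V₂)^(n−1) = 602×(3.30)^0.62 = 1260 K; P₂ = P₁(V₁/V₂)^n = 3720 kPa.
W = (P₁V₁−P₂V₂)/(n−1) = (537×49.1−3720×14.9)/0.62 = -46600 J.
ΔU = nCvΔT = 5.27×20.8×(1260−602) = 72300 J.
Q = ΔU + W = 25600 J.

25600 J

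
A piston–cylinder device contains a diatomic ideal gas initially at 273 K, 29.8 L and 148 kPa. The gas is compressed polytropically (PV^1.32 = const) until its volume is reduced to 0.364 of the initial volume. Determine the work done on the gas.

n = P₁V₁/(RT₁) = 148×29.8/(8.314×273) = 1.94 mol.
Polytropic n=1.32: T₂ = T₁(V₁/V₂)^(n−1) = 273×(2.75)^0.32 = 377 K; P₂ = P₁(V₁/V₂)^n = 562 kPa.
W = (P₁V₁−P₂V₂)/(n−1) = (148×29.8−562×10.8)/0.32 = -5260 J.
Work done on the gas = −W_by = 5260 J.

5260 J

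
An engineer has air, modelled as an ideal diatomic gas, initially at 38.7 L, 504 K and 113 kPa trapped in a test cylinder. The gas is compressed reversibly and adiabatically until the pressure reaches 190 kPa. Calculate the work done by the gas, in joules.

-1750 J

n = P₁V₁/(RT₁) = 113×38.7/(8.314×504) = 1.04 mol.
Adiabatic: T₂/T₁ = (P₂/P₁)^((γ−1)/γ) ⇒ T₂ = 504×(1.68)^0.286 = 585 K; V₂ = 26.7 L.
ΔU = nCvΔT = 1.04×20.8×(585−504) = 1750 J.
Q = 0 for an adiabatic process, so W = −ΔU = -1750 J.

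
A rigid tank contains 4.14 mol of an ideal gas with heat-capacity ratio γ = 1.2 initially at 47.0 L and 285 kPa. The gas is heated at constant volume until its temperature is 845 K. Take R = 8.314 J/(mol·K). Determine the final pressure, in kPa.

619 kPa

T₁ = P₁V₁/(nR) = 285×47.0/(4.14×8.314) = 389 K.
Isochoric: V stays 47.0 L; P/T = const ⇒ T₂ = 845 K, P₂ = 619 kPa.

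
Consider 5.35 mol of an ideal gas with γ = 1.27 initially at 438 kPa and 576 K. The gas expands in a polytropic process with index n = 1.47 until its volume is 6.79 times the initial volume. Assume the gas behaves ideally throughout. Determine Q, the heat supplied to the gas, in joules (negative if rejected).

-24000 J

V₁ = nRT₁/P₁ = 5.35×8.314×576/438 = 58.5 L.
Polytropic n=1.47: T₂ = T₁(V₁/V₂)^(n−1) = 576×(0.147)^0.47 = 234 K; P₂ = P₁(V₁/V₂)^n = 26.2 kPa.
W = (P₁V₁−P₂V₂)/(n−1) = (438×58.5−26.2×397)/0.47 = 32400 J.
ΔU = nCvΔT = 5.35×30.8×(234−576) = -56300 J.
Q = ΔU + W = -24000 J.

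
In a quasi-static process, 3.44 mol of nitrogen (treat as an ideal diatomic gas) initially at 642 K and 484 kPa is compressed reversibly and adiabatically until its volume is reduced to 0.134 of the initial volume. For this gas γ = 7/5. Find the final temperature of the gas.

1430 K

V₁ = nRT₁/P₁ = 3.44×8.314×642/484 = 37.9 L.
Adiabatic: TV^(γ−1) = const ⇒ T₂ = 642×(7.46)^0.400 = 1430 K; PV^γ = const ⇒ P₂ = 8070 kPa.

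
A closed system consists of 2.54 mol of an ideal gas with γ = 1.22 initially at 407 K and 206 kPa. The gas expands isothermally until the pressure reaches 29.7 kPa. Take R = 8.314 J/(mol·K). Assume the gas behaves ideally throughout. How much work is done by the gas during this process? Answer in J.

V₁ = nRT₁/P₁ = 2.54×8.314×407/206 = 41.7 L.
Isothermal: T stays 407 K; PV = const ⇒ V₂ = 289 L, P₂ = 29.7 kPa.
W = nRT ln(V₂/V₁) = 2.54×8.314×407×ln(6.94) = 16600 J.

16600 J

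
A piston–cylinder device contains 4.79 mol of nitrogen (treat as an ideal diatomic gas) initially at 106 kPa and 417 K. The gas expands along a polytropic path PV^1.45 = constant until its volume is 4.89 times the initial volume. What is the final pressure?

V₁ = nRT₁/P₁ = 4.79×8.314×417/106 = 157 L.
Polytropic n=1.45: T₂ = T₁(V₁/V₂)^(n−1) = 417×(0.204)^0.45 = 204 K; P₂ = P₁(V₁/V₂)^n = 10.6 kPa.

10.6 kPa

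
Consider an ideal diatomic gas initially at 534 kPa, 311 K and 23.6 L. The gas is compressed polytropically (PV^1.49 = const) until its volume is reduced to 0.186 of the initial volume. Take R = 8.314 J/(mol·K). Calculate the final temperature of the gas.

709 K

Polytropic n=1.49: T₂ = T₁(V₁/V₂)^(n−1) = 311×(5.38)^0.49 = 709 K; P₂ = P₁(V₁/V₂)^n = 6550 kPa.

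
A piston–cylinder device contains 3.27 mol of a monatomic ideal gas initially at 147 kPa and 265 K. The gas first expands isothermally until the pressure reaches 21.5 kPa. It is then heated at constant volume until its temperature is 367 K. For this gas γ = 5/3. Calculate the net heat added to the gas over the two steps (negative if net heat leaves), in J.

V₁ = nRT₁/P₁ = 3.27×8.314×265/147 = 49.0 L.
Step 1 — Isothermal: T stays 265 K; PV = const ⇒ V₂ = 335 L, P₂ = 21.5 kPa.
ΔU = 0 (ideal gas, T constant).
W = nRT ln(V₂/V₁) = 3.27×8.314×265×ln(6.84) = 13800 J.
Q = ΔU + W = 13800 J.
State after step 1: P = 21.5 kPa, V = 335 L, T = 265 K.
Step 2 — Isochoric: V stays 335 L; P/T = const ⇒ T₂ = 367 K, P₂ = 29.8 kPa.
W = 0 (no volume change).
ΔU = nCvΔT = 3.27×12.5×(367−265) = 4160 J.
Q = ΔU = 4160 J.
Net over both steps: W = 13800 J, Q = 18000 J, ΔU = 4160 J.

18000 J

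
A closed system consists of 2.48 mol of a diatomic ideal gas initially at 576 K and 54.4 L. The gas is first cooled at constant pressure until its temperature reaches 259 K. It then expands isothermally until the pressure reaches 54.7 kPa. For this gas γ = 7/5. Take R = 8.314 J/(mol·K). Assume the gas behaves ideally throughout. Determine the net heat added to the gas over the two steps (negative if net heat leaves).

P₁ = nRT₁/V₁ = 2.48×8.314×576/54.4 = 218 kPa.
Step 1 — Isobaric: P stays 218 kPa; V/T = const ⇒ T₂ = 259 K, V₂ = 24.5 L.
W = PΔV = 218×(24.5−54.4) kPa·L = -6540 J.
ΔU = nCvΔT = 2.48×20.8×(259−576) = -16300 J.
Q = ΔU + W = nCpΔT = -22900 J.
State after step 1: P = 218 kPa, V = 24.5 L, T = 259 K.
Step 2 — Isothermal: T stays 259 K; PV = const ⇒ V₂ = 97.6 L, P₂ = 54.7 kPa.
ΔU = 0 (ideal gas, T constant).
W = nRT ln(V₂/V₁) = 2.48×8.314×259×ln(3.99) = 7390 J.
Q = ΔU + W = 7390 J.
Net over both steps: W = 855 J, Q = -15500 J, ΔU = -16300 J.

-15500 J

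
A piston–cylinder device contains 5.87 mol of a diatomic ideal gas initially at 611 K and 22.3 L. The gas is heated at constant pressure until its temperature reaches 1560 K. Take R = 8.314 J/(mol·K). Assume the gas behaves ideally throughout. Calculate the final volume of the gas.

56.9 L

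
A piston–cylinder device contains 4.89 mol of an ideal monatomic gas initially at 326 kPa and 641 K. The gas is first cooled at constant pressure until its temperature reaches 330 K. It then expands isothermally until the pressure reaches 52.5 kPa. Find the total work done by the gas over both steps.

V₁ = nRT₁/P₁ = 4.89×8.314×641/326 = 79.9 L.
Step 1 — Isobaric: P stays 326 kPa; V/T = const ⇒ T₂ = 330 K, V₂ = 41.2 L.
W = PΔV = 326×(41.2−79.9) kPa·L = -12600 J.
ΔU = nCvΔT = 4.89×12.5×(330−641) = -19000 J.
Q = ΔU + W = nCpΔT = -31600 J.
State after step 1: P = 326 kPa, V = 41.2 L, T = 330 K.
Step 2 — Isothermal: T stays 330 K; PV = const ⇒ V₂ = 256 L, P₂ = 52.5 kPa.
ΔU = 0 (ideal gas, T constant).
W = nRT ln(V₂/V₁) = 4.89×8.314×330×ln(6.21) = 24500 J.
Q = ΔU + W = 24500 J.
Net over both steps: W = 11900 J, Q = -7110 J, ΔU = -19000 J.

11900 J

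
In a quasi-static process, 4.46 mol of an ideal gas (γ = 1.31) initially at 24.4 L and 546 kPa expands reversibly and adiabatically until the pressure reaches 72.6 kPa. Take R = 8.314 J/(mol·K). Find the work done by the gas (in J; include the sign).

T₁ = P₁V₁/(nR) = 546×24.4/(4.46×8.314) = 359 K.
Adiabatic: T₂/T₁ = (P₂/P₁)^((γ−1)/γ) ⇒ T₂ = 359×(0.133)^0.237 = 223 K; V₂ = 114 L.
ΔU = nCvΔT = 4.46×26.8×(223−359) = -16300 J.
Q = 0 for an adiabatic process, so W = −ΔU = 16300 J.

16300 J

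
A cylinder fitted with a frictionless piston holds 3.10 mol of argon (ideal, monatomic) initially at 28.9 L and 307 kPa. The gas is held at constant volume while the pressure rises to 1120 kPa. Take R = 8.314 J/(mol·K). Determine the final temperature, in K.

T₁ = P₁V₁/(nR) = 307×28.9/(3.10×8.314) = 344 K.
Isochoric: V stays 28.9 L; P/T = const ⇒ T₂ = 1260 K, P₂ = 1120 kPa.

1260 K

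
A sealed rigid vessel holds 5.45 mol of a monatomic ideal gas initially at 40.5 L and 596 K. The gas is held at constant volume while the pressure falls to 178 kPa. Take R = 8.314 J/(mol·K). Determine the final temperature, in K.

P₁ = nRT₁/V₁ = 5.45×8.314×596/40.5 = 667 kPa.
Isochoric: V stays 40.5 L; P/T = const ⇒ T₂ = 159 K, P₂ = 178 kPa.

159 K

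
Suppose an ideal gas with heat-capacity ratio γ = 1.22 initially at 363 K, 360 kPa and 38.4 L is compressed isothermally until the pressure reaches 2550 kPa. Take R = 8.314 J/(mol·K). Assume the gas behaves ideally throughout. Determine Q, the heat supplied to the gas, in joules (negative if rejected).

n = P₁V₁/(RT₁) = 360×38.4/(8.314×363) = 4.58 mol.
Isothermal: T stays 363 K; PV = const ⇒ V₂ = 5.42 L, P₂ = 2550 kPa.
ΔU = 0 (ideal gas, T constant).
W = nRT ln(V₂/V₁) = 4.58×8.314×363×ln(0.141) = -27100 J.
Q = ΔU + W = -27100 J.

-27100 J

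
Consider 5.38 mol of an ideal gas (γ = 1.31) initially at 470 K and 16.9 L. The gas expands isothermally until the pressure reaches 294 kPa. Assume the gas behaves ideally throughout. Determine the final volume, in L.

P₁ = nRT₁/V₁ = 5.38×8.314×470/16.9 = 1240 kPa.
Isothermal: T stays 470 K; PV = const ⇒ V₂ = 71.5 L, P₂ = 294 kPa.

71.5 L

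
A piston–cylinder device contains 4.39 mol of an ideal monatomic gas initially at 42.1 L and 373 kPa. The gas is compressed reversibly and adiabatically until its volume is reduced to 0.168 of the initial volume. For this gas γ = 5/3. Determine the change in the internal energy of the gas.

T₁ = P₁V₁/(nR) = 373×42.1/(4.39×8.314) = 430 K.
Adiabatic: TV^(γ−1) = const ⇒ T₂ = 430×(5.95)^0.667 = 1410 K; PV^γ = const ⇒ P₂ = 7290 kPa.
For an ideal gas ΔU = nCvΔT with Cv = (3/2)R = 12.5 J/(mol·K).
ΔU = 4.39×12.5×(1410−430) = 53800 J.

53800 J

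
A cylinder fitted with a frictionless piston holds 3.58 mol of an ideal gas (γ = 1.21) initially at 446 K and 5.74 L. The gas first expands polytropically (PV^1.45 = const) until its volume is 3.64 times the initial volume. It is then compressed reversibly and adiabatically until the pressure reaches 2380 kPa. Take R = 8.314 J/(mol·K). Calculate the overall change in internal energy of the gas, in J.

-14000 J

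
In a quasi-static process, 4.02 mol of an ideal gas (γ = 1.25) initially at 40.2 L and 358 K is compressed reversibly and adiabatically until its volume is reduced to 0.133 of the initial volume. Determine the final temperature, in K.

593 K

P₁ = nRT₁/V₁ = 4.02×8.314×358/40.2 = 298 kPa.
Adiabatic: TV^(γ−1) = const ⇒ T₂ = 358×(7.52)^0.250 = 593 K; PV^γ = const ⇒ P₂ = 3710 kPa.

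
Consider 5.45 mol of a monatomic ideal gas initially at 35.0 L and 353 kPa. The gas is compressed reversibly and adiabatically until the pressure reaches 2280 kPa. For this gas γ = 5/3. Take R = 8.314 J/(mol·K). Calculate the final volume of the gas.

11.4 L

T₁ = P₁V₁/(nR) = 353×35.0/(5.45×8.314) = 273 K.
Adiabatic: T₂/T₁ = (P₂/P₁)^((γ−1)/γ) ⇒ T₂ = 273×(6.46)^0.400 = 575 K; V₂ = 11.4 L.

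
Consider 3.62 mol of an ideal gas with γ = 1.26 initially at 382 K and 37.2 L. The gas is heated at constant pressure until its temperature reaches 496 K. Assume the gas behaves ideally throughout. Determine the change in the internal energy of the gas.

P₁ = nRT₁/V₁ = 3.62×8.314×382/37.2 = 309 kPa.
Isobaric: P stays 309 kPa; V/T = const ⇒ T₂ = 496 K, V₂ = 48.3 L.
For an ideal gas ΔU = nCvΔT with Cv = R/(γ−1) = 32.0 J/(mol·K).
ΔU = 3.62×32.0×(496−382) = 13200 J.

13200 J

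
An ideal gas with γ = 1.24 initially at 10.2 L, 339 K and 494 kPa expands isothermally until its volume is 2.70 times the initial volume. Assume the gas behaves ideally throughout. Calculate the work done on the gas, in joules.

-5000 J

n = P₁V₁/(RT₁) = 494×10.2/(8.314×339) = 1.79 mol.
Isothermal: T stays 339 K; PV = const ⇒ V₂ = 27.5 L, P₂ = 183 kPa.
W = nRT ln(V₂/V₁) = 1.79×8.314×339×ln(2.70) = 5000 J.
Work done on the gas = −W_by = -5000 J.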